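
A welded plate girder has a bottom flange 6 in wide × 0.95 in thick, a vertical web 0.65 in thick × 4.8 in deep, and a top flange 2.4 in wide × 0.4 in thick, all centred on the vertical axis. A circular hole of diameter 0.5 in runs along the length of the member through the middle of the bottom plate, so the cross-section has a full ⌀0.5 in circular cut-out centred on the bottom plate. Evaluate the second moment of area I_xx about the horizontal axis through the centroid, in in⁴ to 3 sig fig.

I_xx ≈ 39.9 in⁴

Treat the section as a set of non-overlapping primitives; coordinates are from the bounding-box lower-left.
Bottom plate: 6 × 0.95, A = 5.7 in², y = 0.475 in, Ī = 0.42869 in⁴.
Web plate: 0.65 × 4.8, A = 3.12 in², y = 3.35 in, Ī = 5.9904 in⁴.
Top plate: 2.4 × 0.4, A = 0.96 in², y = 5.95 in, Ī = 0.0128 in⁴.
Hole (subtracted): ⌀0.5, A = 0.19635 in², y = 0.475 in, Ī = 0.003068 in⁴.
Centroid: ȳ = ΣA·y / ΣA = 1.9594 in.
Transfer each piece to the horizontal axis through the centroid using Ī + A·d² with d = y − 1.9594:
  bottom plate: d = -1.4844 in → contributes +12.988 in⁴
  web plate: d = 1.3906 in → contributes +12.024 in⁴
  top plate: d = 3.9906 in → contributes +15.301 in⁴
  hole: d = -1.4844 in → contributes −0.43571 in⁴
Total I = 39.877 in⁴.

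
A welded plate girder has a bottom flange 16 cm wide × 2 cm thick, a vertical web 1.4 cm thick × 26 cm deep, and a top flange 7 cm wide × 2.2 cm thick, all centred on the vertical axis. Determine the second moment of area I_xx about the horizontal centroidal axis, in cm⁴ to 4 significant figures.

Treat the section as a set of non-overlapping primitives; coordinates are from the bounding-box lower-left.
Bottom plate: 16 × 2, A = 32 cm², y = 1 cm, Ī = 10.6667 cm⁴.
Web plate: 1.4 × 26, A = 36.4 cm², y = 15 cm, Ī = 2050.53 cm⁴.
Top plate: 7 × 2.2, A = 15.4 cm², y = 29.1 cm, Ī = 6.21133 cm⁴.
Centroid: ȳ = ΣA·y / ΣA = 12.2451 cm.
Transfer each piece to the horizontal centroidal axis using Ī + A·d² with d = y − 12.2451:
  bottom plate: d = -11.2451 cm → contributes +4057.14 cm⁴
  web plate: d = 2.75489 cm → contributes +2326.79 cm⁴
  top plate: d = 16.8549 cm → contributes +4381.16 cm⁴
Total I = 10765.1 cm⁴.

I_xx ≈ 1.077 × 10⁴ cm⁴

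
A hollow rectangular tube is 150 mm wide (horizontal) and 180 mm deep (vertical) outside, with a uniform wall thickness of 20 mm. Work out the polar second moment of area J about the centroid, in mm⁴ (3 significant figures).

J ≈ 8.28 × 10⁷ mm⁴

Split into non-overlapping primitives; take the origin at the lower-left of the bounding box.
Outer rectangle: 150 × 180, A = 27 000 mm², y = 90 mm, Ī = 72 900 000 mm⁴.
Inner void (subtracted): 110 × 140, A = 15 400 mm², y = 90 mm, Ī = 25 153 333 mm⁴.
By symmetry the centroid is at mid-height, ȳ = 90 mm.
All pieces are centred on the centroidal x-axis, so I = ΣĪ (holes subtracted) = 47 746 667 mm⁴.
Repeating about the centroidal y-axis gives I_y = 35 096 667 mm⁴.
Polar second moment: J = I_x + I_y = 82 843 333 mm⁴.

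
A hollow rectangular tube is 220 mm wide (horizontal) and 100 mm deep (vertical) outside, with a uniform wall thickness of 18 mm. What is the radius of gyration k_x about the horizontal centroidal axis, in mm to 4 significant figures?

Decompose the section into non-overlapping parts with the origin at the bottom-left of its bounding rectangle.
Outer rectangle: 220 × 100, A = 22 000 mm², y = 50 mm, Ī = 18 333 333 mm⁴.
Inner void (subtracted): 184 × 64, A = 11 776 mm², y = 50 mm, Ī = 4 019 541 mm⁴.
By symmetry the centroid is at mid-height, ȳ = 50 mm.
All pieces are centred on the horizontal centroidal axis, so I = ΣĪ (holes subtracted) = 14 313 792 mm⁴.
Radius of gyration: k = √(I/A) = √(14 313 792 / 10 224) = 37.4168 mm.

k_x ≈ 37.42 mm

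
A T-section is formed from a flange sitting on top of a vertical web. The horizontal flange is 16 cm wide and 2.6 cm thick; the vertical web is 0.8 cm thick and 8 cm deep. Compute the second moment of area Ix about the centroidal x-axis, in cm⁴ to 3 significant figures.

Ix ≈ 213 cm⁴

Decompose the section into non-overlapping parts with the origin at the bottom-left of its bounding rectangle.
Flange: 16 × 2.6, A = 41.6 cm², y = 9.3 cm, Ī = 23.435 cm⁴.
Web: 0.8 × 8, A = 6.4 cm², y = 4 cm, Ī = 34.133 cm⁴.
Centroid: ȳ = ΣA·y / ΣA = 8.5933 cm.
Transfer each piece to the centroidal x-axis using Ī + A·d² with d = y − 8.5933:
  flange: d = 0.70667 cm → contributes +44.209 cm⁴
  web: d = -4.5933 cm → contributes +169.17 cm⁴
Total I = 213.37 cm⁴.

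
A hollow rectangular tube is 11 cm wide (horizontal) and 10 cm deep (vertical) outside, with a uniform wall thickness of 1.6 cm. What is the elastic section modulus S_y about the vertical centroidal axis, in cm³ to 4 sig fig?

Treat the section as a set of non-overlapping primitives; coordinates are from the bounding-box lower-left.
Outer rectangle: 11 × 10, A = 110 cm², x = 5.5 cm, Ī = 1109.17 cm⁴.
Inner void (subtracted): 7.8 × 6.8, A = 53.04 cm², x = 5.5 cm, Ī = 268.913 cm⁴.
By symmetry the centroid is at mid-width, x̄ = 5.5 cm.
All pieces are centred on the vertical centroidal axis, so I = ΣĪ (holes subtracted) = 840.254 cm⁴.
Extreme fibre distance c = 5.5 cm; S = I/c = 152.773 cm³.

S_y ≈ 152.8 cm³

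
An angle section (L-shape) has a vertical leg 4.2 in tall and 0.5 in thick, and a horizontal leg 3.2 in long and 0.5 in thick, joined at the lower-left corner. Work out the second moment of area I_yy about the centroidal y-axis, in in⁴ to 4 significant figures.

Treat the section as a set of non-overlapping primitives; coordinates are from the bounding-box lower-left.
Vertical leg: 0.5 × 4.2, A = 2.1 in², x = 0.25 in, Ī = 0.04375 in⁴.
Horizontal leg (remainder): 2.7 × 0.5, A = 1.35 in², x = 1.85 in, Ī = 0.820125 in⁴.
Centroid: x̄ = ΣA·x / ΣA = 0.876087 in.
Transfer each piece to the centroidal y-axis using Ī + A·d² with d = x − 0.876087:
  vertical leg: d = -0.626087 in → contributes +0.866918 in⁴
  horizontal leg (remainder): d = 0.973913 in → contributes +2.10061 in⁴
Total I = 2.96753 in⁴.

I_yy ≈ 2.968 in⁴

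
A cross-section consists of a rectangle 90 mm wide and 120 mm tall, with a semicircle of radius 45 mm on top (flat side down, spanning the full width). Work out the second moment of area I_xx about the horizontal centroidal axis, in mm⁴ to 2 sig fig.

I_xx ≈ 2.9 × 10⁷ mm⁴

Break the section into simple shapes (no overlaps), measuring from the bottom-left corner of the bounding box.
Rectangular body: 90 × 120, A = 10 800 mm², y = 60 mm, Ī = 12 960 000 mm⁴.
Semicircular cap: semicircle r = 45, A = 3 181 mm², y = 139.1 mm, Ī = 450 072 mm⁴.
Centroid: ȳ = ΣA·y / ΣA = 78 mm.
Transfer each piece to the horizontal centroidal axis using Ī + A·d² with d = y − 78:
  rectangular body: d = -18 mm → contributes +16 457 705 mm⁴
  semicircular cap: d = 61.1 mm → contributes +12 325 848 mm⁴
Total I = 28 783 553 mm⁴.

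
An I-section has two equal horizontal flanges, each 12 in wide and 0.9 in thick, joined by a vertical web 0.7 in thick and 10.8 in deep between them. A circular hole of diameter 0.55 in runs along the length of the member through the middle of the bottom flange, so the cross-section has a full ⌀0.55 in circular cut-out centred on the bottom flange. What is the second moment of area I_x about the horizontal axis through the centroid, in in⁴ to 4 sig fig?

I_x ≈ 805.9 in⁴

Treat the section as a set of non-overlapping primitives; coordinates are from the bounding-box lower-left.
Bottom flange: 12 × 0.9, A = 10.8 in², y = 0.45 in, Ī = 0.729 in⁴.
Web: 0.7 × 10.8, A = 7.56 in², y = 6.3 in, Ī = 73.4832 in⁴.
Top flange: 12 × 0.9, A = 10.8 in², y = 12.15 in, Ī = 0.729 in⁴.
Hole (subtracted): ⌀0.55, A = 0.237583 in², y = 0.45 in, Ī = 0.0044918 in⁴.
Centroid: ȳ = ΣA·y / ΣA = 6.34805 in.
Transfer each piece to the horizontal axis through the centroid using Ī + A·d² with d = y − 6.34805:
  bottom flange: d = -5.89805 in → contributes +376.429 in⁴
  web: d = -0.0480548 in → contributes +73.5007 in⁴
  top flange: d = 5.80195 in → contributes +364.285 in⁴
  hole: d = -5.89805 in → contributes −8.2693 in⁴
Total I = 805.945 in⁴.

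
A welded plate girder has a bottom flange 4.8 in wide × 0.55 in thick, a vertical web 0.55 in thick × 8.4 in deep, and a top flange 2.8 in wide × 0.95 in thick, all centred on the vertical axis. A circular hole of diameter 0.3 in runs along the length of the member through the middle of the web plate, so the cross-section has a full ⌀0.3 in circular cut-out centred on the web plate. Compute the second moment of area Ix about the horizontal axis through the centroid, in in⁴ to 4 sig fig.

Ix ≈ 138.4 in⁴

Split into non-overlapping primitives; take the origin at the lower-left of the bounding box.
Bottom plate: 4.8 × 0.55, A = 2.64 in², y = 0.275 in, Ī = 0.06655 in⁴.
Web plate: 0.55 × 8.4, A = 4.62 in², y = 4.75 in, Ī = 27.1656 in⁴.
Top plate: 2.8 × 0.95, A = 2.66 in², y = 9.425 in, Ī = 0.200054 in⁴.
Hole (subtracted): ⌀0.3, A = 0.0706858 in², y = 4.75 in, Ī = 0.000397608 in⁴.
Centroid: ȳ = ΣA·y / ΣA = 4.8131 in.
Transfer each piece to the horizontal axis through the centroid using Ī + A·d² with d = y − 4.8131:
  bottom plate: d = -4.5381 in → contributes +54.4357 in⁴
  web plate: d = -0.0631008 in → contributes +27.184 in⁴
  top plate: d = 4.6119 in → contributes +56.7772 in⁴
  hole: d = -0.0631008 in → contributes −0.000679059 in⁴
Total I = 138.396 in⁴.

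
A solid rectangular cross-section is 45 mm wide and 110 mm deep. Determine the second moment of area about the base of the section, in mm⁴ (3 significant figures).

The section: 45 × 110, A = 4 950 mm², y = 55 mm, Ī = 4 991 250 mm⁴.
Transfer it to the bottom edge using Ī + A·d² with d = y − 0:
  the section: d = 55 mm → contributes +19 965 000 mm⁴
Total I = 19 965 000 mm⁴.

I_base ≈ 2.00 × 10⁷ mm⁴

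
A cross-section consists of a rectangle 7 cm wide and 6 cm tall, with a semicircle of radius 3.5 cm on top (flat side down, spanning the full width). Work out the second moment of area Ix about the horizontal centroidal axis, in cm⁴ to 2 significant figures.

Decompose the section into non-overlapping parts with the origin at the bottom-left of its bounding rectangle.
Rectangular body: 7 × 6, A = 42 cm², y = 3 cm, Ī = 126 cm⁴.
Semicircular cap: semicircle r = 3.5, A = 19.24 cm², y = 7.485 cm, Ī = 16.47 cm⁴.
Centroid: ȳ = ΣA·y / ΣA = 4.409 cm.
Transfer each piece to the horizontal centroidal axis using Ī + A·d² with d = y − 4.409:
  rectangular body: d = -1.409 cm → contributes +209.4 cm⁴
  semicircular cap: d = 3.076 cm → contributes +198.6 cm⁴
Total I = 408 cm⁴.

Ix ≈ 410 cm⁴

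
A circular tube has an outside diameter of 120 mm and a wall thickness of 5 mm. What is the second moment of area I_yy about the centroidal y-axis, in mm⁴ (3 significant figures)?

Decompose the section into non-overlapping parts with the origin at the bottom-left of its bounding rectangle.
Outer circle: ⌀120, A = 11 310 mm², x = 60 mm, Ī = 10 178 760 mm⁴.
Bore (subtracted): ⌀110, A = 9503.3 mm², x = 60 mm, Ī = 7 186 884 mm⁴.
By symmetry the centroid is at mid-width, x̄ = 60 mm.
All pieces are centred on the centroidal y-axis, so I = ΣĪ (holes subtracted) = 2 991 876 mm⁴.

I_yy ≈ 2.99 × 10⁶ mm⁴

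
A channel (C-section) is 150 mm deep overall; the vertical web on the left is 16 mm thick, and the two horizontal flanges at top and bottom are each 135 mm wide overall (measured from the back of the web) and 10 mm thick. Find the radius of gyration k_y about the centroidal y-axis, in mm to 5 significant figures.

Split into non-overlapping primitives; take the origin at the lower-left of the bounding box.
Web: 16 × 150, A = 2 400 mm², x = 8 mm, Ī = 51 200 mm⁴.
Top flange (beyond web): 119 × 10, A = 1 190 mm², x = 75.5 mm, Ī = 1 404 299 mm⁴.
Bottom flange (beyond web): 119 × 10, A = 1 190 mm², x = 75.5 mm, Ī = 1 404 299 mm⁴.
Centroid: x̄ = ΣA·x / ΣA = 41.60879 mm.
Transfer each piece to the centroidal y-axis using Ī + A·d² with d = x − 41.60879:
  web: d = -33.60879 mm → contributes +2 762 121 mm⁴
  top flange (beyond web): d = 33.89121 mm → contributes +2 771 150 mm⁴
  bottom flange (beyond web): d = 33.89121 mm → contributes +2 771 150 mm⁴
Total I = 8 304 422 mm⁴.
Radius of gyration: k = √(I/A) = √(8 304 422 / 4 780) = 41.68125 mm.

k_y ≈ 41.681 mm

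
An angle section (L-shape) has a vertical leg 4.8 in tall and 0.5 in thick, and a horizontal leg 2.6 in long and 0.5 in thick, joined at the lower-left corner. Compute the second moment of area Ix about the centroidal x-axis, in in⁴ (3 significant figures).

Ix ≈ 8.01 in⁴

Decompose the section into non-overlapping parts with the origin at the bottom-left of its bounding rectangle.
Vertical leg: 0.5 × 4.8, A = 2.4 in², y = 2.4 in, Ī = 4.608 in⁴.
Horizontal leg (remainder): 2.1 × 0.5, A = 1.05 in², y = 0.25 in, Ī = 0.021875 in⁴.
Centroid: ȳ = ΣA·y / ΣA = 1.7457 in.
Transfer each piece to the centroidal x-axis using Ī + A·d² with d = y − 1.7457:
  vertical leg: d = 0.65435 in → contributes +5.6356 in⁴
  horizontal leg (remainder): d = -1.4957 in → contributes +2.3707 in⁴
Total I = 8.0063 in⁴.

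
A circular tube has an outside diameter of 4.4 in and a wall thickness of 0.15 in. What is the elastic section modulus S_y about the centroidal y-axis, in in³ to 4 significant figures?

Treat the section as a set of non-overlapping primitives; coordinates are from the bounding-box lower-left.
Outer circle: ⌀4.4, A = 15.2053 in², x = 2.2 in, Ī = 18.3984 in⁴.
Bore (subtracted): ⌀4.1, A = 13.2025 in², x = 2.2 in, Ī = 13.8709 in⁴.
By symmetry the centroid is at mid-width, x̄ = 2.2 in.
All pieces are centred on the centroidal y-axis, so I = ΣĪ (holes subtracted) = 4.5275 in⁴.
Extreme fibre distance c = 2.2 in; S = I/c = 2.05796 in³.

S_y ≈ 2.058 in³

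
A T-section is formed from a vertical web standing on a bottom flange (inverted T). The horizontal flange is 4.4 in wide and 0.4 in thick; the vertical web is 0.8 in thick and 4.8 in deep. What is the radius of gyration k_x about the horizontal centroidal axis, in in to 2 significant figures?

k_x ≈ 1.7 in

Decompose the section into non-overlapping parts with the origin at the bottom-left of its bounding rectangle.
Flange: 4.4 × 0.4, A = 1.76 in², y = 0.2 in, Ī = 0.02347 in⁴.
Web: 0.8 × 4.8, A = 3.84 in², y = 2.8 in, Ī = 7.373 in⁴.
Centroid: ȳ = ΣA·y / ΣA = 1.983 in.
Transfer each piece to the horizontal centroidal axis using Ī + A·d² with d = y − 1.983:
  flange: d = -1.783 in → contributes +5.618 in⁴
  web: d = 0.8171 in → contributes +9.937 in⁴
Total I = 15.55 in⁴.
Radius of gyration: k = √(I/A) = √(15.55 / 5.6) = 1.667 in.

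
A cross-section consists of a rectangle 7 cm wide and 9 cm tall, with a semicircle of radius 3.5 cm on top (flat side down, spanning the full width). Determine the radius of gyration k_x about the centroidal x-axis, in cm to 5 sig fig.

Decompose the section into non-overlapping parts with the origin at the bottom-left of its bounding rectangle.
Rectangular body: 7 × 9, A = 63 cm², y = 4.5 cm, Ī = 425.25 cm⁴.
Semicircular cap: semicircle r = 3.5, A = 19.24226 cm², y = 10.48545 cm, Ī = 16.4704 cm⁴.
Centroid: ȳ = ΣA·y / ΣA = 5.900417 cm.
Transfer each piece to the centroidal x-axis using Ī + A·d² with d = y − 5.900417:
  rectangular body: d = -1.400417 cm → contributes +548.8036 cm⁴
  semicircular cap: d = 4.585029 cm → contributes +420.9905 cm⁴
Total I = 969.7941 cm⁴.
Radius of gyration: k = √(I/A) = √(969.7941 / 82.24226) = 3.433937 cm.

k_x ≈ 3.4339 cm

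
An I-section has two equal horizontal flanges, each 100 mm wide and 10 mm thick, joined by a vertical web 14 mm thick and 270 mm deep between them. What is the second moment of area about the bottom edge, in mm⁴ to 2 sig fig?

I_base ≈ 1.8 × 10⁸ mm⁴

Split into non-overlapping primitives; take the origin at the lower-left of the bounding box.
Bottom flange: 100 × 10, A = 1 000 mm², y = 5 mm, Ī = 8 333 mm⁴.
Web: 14 × 270, A = 3 780 mm², y = 145 mm, Ī = 22 963 500 mm⁴.
Top flange: 100 × 10, A = 1 000 mm², y = 285 mm, Ī = 8 333 mm⁴.
Transfer each piece to the bottom edge using Ī + A·d² with d = y − 0:
  bottom flange: d = 5 mm → contributes +33 333 mm⁴
  web: d = 145 mm → contributes +102 438 000 mm⁴
  top flange: d = 285 mm → contributes +81 233 333 mm⁴
Total I = 183 704 667 mm⁴.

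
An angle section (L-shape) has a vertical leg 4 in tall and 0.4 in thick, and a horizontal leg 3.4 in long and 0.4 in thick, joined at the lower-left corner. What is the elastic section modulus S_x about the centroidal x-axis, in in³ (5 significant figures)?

S_x ≈ 1.5772 in³

Decompose the section into non-overlapping parts with the origin at the bottom-left of its bounding rectangle.
Vertical leg: 0.4 × 4, A = 1.6 in², y = 2 in, Ī = 2.133333 in⁴.
Horizontal leg (remainder): 3 × 0.4, A = 1.2 in², y = 0.2 in, Ī = 0.016 in⁴.
Centroid: ȳ = ΣA·y / ΣA = 1.228571 in.
Transfer each piece to the centroidal x-axis using Ī + A·d² with d = y − 1.228571:
  vertical leg: d = 0.7714286 in → contributes +3.085497 in⁴
  horizontal leg (remainder): d = -1.028571 in → contributes +1.285551 in⁴
Total I = 4.371048 in⁴.
Extreme fibre distance c = 2.771429 in; S = I/c = 1.577182 in³.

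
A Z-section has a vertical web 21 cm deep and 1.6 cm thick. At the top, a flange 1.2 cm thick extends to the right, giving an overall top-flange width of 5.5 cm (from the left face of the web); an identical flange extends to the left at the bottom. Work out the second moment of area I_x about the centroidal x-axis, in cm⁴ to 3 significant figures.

Treat the section as a set of non-overlapping primitives; coordinates are from the bounding-box lower-left.
Web: 1.6 × 21, A = 33.6 cm², y = 10.5 cm, Ī = 1234.8 cm⁴.
Top flange (beyond web): 3.9 × 1.2, A = 4.68 cm², y = 20.4 cm, Ī = 0.5616 cm⁴.
Bottom flange (beyond web): 3.9 × 1.2, A = 4.68 cm², y = 0.6 cm, Ī = 0.5616 cm⁴.
Centroid: ȳ = ΣA·y / ΣA = 10.5 cm.
Transfer each piece to the centroidal x-axis using Ī + A·d² with d = y − 10.5:
  web: d = 0 cm → contributes +1234.8 cm⁴
  top flange (beyond web): d = 9.9 cm → contributes +459.25 cm⁴
  bottom flange (beyond web): d = -9.9 cm → contributes +459.25 cm⁴
Total I = 2153.3 cm⁴.

I_x ≈ 2150 cm⁴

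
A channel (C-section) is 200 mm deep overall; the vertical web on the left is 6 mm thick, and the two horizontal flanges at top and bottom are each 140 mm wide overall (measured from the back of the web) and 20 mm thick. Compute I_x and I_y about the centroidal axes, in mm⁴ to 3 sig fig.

Split into non-overlapping primitives; take the origin at the lower-left of the bounding box.
Web: 6 × 200, A = 1 200 mm², y = 100 mm, Ī = 4 000 000 mm⁴.
Top flange (beyond web): 134 × 20, A = 2 680 mm², y = 190 mm, Ī = 89 333 mm⁴.
Bottom flange (beyond web): 134 × 20, A = 2 680 mm², y = 10 mm, Ī = 89 333 mm⁴.
By symmetry the centroid is at mid-height, ȳ = 100 mm.
Transfer each piece to the centroidal x-axis using Ī + A·d² with d = y − 100:
  web: d = 0 mm → contributes +4 000 000 mm⁴
  top flange (beyond web): d = 90 mm → contributes +21 797 333 mm⁴
  bottom flange (beyond web): d = -90 mm → contributes +21 797 333 mm⁴
Total I = 47 594 667 mm⁴.
For the y-axis: x̄ = 60.195 mm.
Repeating about the centroidal y-axis gives I_y = 12 828 337 mm⁴.

I_x ≈ 4.76 × 10⁷ mm⁴, I_y ≈ 1.28 × 10⁷ mm⁴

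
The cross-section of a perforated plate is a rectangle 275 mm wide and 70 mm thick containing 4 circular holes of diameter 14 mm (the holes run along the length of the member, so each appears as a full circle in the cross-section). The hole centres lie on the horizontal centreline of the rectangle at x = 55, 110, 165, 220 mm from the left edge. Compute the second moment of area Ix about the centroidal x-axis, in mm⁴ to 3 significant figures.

Ix ≈ 7.85 × 10⁶ mm⁴

Treat the section as a set of non-overlapping primitives; coordinates are from the bounding-box lower-left.
Plate: 275 × 70, A = 19 250 mm², y = 35 mm, Ī = 7 860 417 mm⁴.
Hole 1 (subtracted): ⌀14, A = 153.94 mm², y = 35 mm, Ī = 1885.7 mm⁴.
Hole 2 (subtracted): ⌀14, A = 153.94 mm², y = 35 mm, Ī = 1885.7 mm⁴.
Hole 3 (subtracted): ⌀14, A = 153.94 mm², y = 35 mm, Ī = 1885.7 mm⁴.
Hole 4 (subtracted): ⌀14, A = 153.94 mm², y = 35 mm, Ī = 1885.7 mm⁴.
By symmetry the centroid is at mid-height, ȳ = 35 mm.
All pieces are centred on the centroidal x-axis, so I = ΣĪ (holes subtracted) = 7 852 874 mm⁴.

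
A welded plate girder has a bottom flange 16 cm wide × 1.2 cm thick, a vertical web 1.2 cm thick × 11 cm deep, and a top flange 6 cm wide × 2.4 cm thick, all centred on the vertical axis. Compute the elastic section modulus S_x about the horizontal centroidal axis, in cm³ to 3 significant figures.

S_x ≈ 179 cm³

Split into non-overlapping primitives; take the origin at the lower-left of the bounding box.
Bottom plate: 16 × 1.2, A = 19.2 cm², y = 0.6 cm, Ī = 2.304 cm⁴.
Web plate: 1.2 × 11, A = 13.2 cm², y = 6.7 cm, Ī = 133.1 cm⁴.
Top plate: 6 × 2.4, A = 14.4 cm², y = 13.4 cm, Ī = 6.912 cm⁴.
Centroid: ȳ = ΣA·y / ΣA = 6.259 cm.
Transfer each piece to the horizontal centroidal axis using Ī + A·d² with d = y − 6.259:
  bottom plate: d = -5.659 cm → contributes +617.16 cm⁴
  web plate: d = 0.44103 cm → contributes +135.67 cm⁴
  top plate: d = 7.141 cm → contributes +741.23 cm⁴
Total I = 1494.1 cm⁴.
Extreme fibre distance c = 8.341 cm; S = I/c = 179.12 cm³.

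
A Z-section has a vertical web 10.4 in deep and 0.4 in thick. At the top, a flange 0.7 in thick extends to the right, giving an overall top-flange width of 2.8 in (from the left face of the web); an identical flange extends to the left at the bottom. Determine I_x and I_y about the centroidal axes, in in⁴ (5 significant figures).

Decompose the section into non-overlapping parts with the origin at the bottom-left of its bounding rectangle.
Web: 0.4 × 10.4, A = 4.16 in², y = 5.2 in, Ī = 37.49547 in⁴.
Top flange (beyond web): 2.4 × 0.7, A = 1.68 in², y = 10.05 in, Ī = 0.0686 in⁴.
Bottom flange (beyond web): 2.4 × 0.7, A = 1.68 in², y = 0.35 in, Ī = 0.0686 in⁴.
Centroid: ȳ = ΣA·y / ΣA = 5.2 in.
Transfer each piece to the centroidal x-axis using Ī + A·d² with d = y − 5.2:
  web: d = 0 in → contributes +37.49547 in⁴
  top flange (beyond web): d = 4.85 in → contributes +39.5864 in⁴
  bottom flange (beyond web): d = -4.85 in → contributes +39.5864 in⁴
Total I = 116.6683 in⁴.
For the y-axis: x̄ = 2.6 in.
Repeating about the centroidal y-axis gives I_y = 8.253867 in⁴.

I_x ≈ 116.67 in⁴, I_y ≈ 8.2539 in⁴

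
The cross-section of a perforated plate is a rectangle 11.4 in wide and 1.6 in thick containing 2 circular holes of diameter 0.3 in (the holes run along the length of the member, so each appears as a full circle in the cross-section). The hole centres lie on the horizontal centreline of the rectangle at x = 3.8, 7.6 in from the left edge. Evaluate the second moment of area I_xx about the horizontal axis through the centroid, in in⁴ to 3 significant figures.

I_xx ≈ 3.89 in⁴

Treat the section as a set of non-overlapping primitives; coordinates are from the bounding-box lower-left.
Plate: 11.4 × 1.6, A = 18.24 in², y = 0.8 in, Ī = 3.8912 in⁴.
Hole 1 (subtracted): ⌀0.3, A = 0.070686 in², y = 0.8 in, Ī = 0.00039761 in⁴.
Hole 2 (subtracted): ⌀0.3, A = 0.070686 in², y = 0.8 in, Ī = 0.00039761 in⁴.
By symmetry the centroid is at mid-height, ȳ = 0.8 in.
All pieces are centred on the horizontal axis through the centroid, so I = ΣĪ (holes subtracted) = 3.8904 in⁴.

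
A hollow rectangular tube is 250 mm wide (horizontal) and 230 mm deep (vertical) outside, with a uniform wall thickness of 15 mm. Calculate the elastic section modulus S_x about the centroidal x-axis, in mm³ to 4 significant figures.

S_x ≈ 9.288 × 10⁵ mm³

Break the section into simple shapes (no overlaps), measuring from the bottom-left corner of the bounding box.
Outer rectangle: 250 × 230, A = 57 500 mm², y = 115 mm, Ī = 253 479 167 mm⁴.
Inner void (subtracted): 220 × 200, A = 44 000 mm², y = 115 mm, Ī = 146 666 667 mm⁴.
By symmetry the centroid is at mid-height, ȳ = 115 mm.
All pieces are centred on the centroidal x-axis, so I = ΣĪ (holes subtracted) = 106 812 500 mm⁴.
Extreme fibre distance c = 115 mm; S = I/c = 928 804 mm³.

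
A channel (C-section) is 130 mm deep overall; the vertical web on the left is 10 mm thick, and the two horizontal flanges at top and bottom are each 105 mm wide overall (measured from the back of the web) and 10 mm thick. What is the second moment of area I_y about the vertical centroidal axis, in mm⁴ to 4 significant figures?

Break the section into simple shapes (no overlaps), measuring from the bottom-left corner of the bounding box.
Web: 10 × 130, A = 1 300 mm², x = 5 mm, Ī = 10833.3 mm⁴.
Top flange (beyond web): 95 × 10, A = 950 mm², x = 57.5 mm, Ī = 714 479 mm⁴.
Bottom flange (beyond web): 95 × 10, A = 950 mm², x = 57.5 mm, Ī = 714 479 mm⁴.
Centroid: x̄ = ΣA·x / ΣA = 36.1719 mm.
Transfer each piece to the vertical centroidal axis using Ī + A·d² with d = x − 36.1719:
  web: d = -31.1719 mm → contributes +1 274 025 mm⁴
  top flange (beyond web): d = 21.3281 mm → contributes +1 146 624 mm⁴
  bottom flange (beyond web): d = 21.3281 mm → contributes +1 146 624 mm⁴
Total I = 3 567 272 mm⁴.

I_y ≈ 3.567 × 10⁶ mm⁴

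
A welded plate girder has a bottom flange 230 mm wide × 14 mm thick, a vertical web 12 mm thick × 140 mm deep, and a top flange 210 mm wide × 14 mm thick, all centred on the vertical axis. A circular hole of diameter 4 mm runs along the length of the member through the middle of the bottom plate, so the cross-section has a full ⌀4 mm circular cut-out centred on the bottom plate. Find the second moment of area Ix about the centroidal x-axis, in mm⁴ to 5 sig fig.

Ix ≈ 3.9239 × 10⁷ mm⁴

Break the section into simple shapes (no overlaps), measuring from the bottom-left corner of the bounding box.
Bottom plate: 230 × 14, A = 3 220 mm², y = 7 mm, Ī = 52593.33 mm⁴.
Web plate: 12 × 140, A = 1 680 mm², y = 84 mm, Ī = 2 744 000 mm⁴.
Top plate: 210 × 14, A = 2 940 mm², y = 161 mm, Ī = 48 020 mm⁴.
Hole (subtracted): ⌀4, A = 12.56637 mm², y = 7 mm, Ī = 12.56637 mm⁴.
Centroid: ȳ = ΣA·y / ΣA = 81.3692 mm.
Transfer each piece to the centroidal x-axis using Ī + A·d² with d = y − 81.3692:
  bottom plate: d = -74.3692 mm → contributes +17 861 700 mm⁴
  web plate: d = 2.630797 mm → contributes +2 755 627 mm⁴
  top plate: d = 79.6308 mm → contributes +18 690 748 mm⁴
  hole: d = -74.3692 mm → contributes −69514.38 mm⁴
Total I = 39 238 560 mm⁴.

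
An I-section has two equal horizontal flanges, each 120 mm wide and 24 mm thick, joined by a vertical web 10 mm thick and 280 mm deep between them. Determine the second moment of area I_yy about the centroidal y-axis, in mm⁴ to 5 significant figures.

Treat the section as a set of non-overlapping primitives; coordinates are from the bounding-box lower-left.
Bottom flange: 120 × 24, A = 2 880 mm², x = 60 mm, Ī = 3 456 000 mm⁴.
Web: 10 × 280, A = 2 800 mm², x = 60 mm, Ī = 23333.33 mm⁴.
Top flange: 120 × 24, A = 2 880 mm², x = 60 mm, Ī = 3 456 000 mm⁴.
By symmetry the centroid is at mid-width, x̄ = 60 mm.
All pieces are centred on the centroidal y-axis, so I = ΣĪ = 6 935 333 mm⁴.

I_yy ≈ 6.9353 × 10⁶ mm⁴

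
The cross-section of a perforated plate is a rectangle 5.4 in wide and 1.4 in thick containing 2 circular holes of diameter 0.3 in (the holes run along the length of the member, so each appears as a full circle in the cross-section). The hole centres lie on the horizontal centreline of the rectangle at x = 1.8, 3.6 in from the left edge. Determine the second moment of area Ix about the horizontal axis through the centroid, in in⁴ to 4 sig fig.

Split into non-overlapping primitives; take the origin at the lower-left of the bounding box.
Plate: 5.4 × 1.4, A = 7.56 in², y = 0.7 in, Ī = 1.2348 in⁴.
Hole 1 (subtracted): ⌀0.3, A = 0.0706858 in², y = 0.7 in, Ī = 0.000397608 in⁴.
Hole 2 (subtracted): ⌀0.3, A = 0.0706858 in², y = 0.7 in, Ī = 0.000397608 in⁴.
By symmetry the centroid is at mid-height, ȳ = 0.7 in.
All pieces are centred on the horizontal axis through the centroid, so I = ΣĪ (holes subtracted) = 1.234 in⁴.

Ix ≈ 1.234 in⁴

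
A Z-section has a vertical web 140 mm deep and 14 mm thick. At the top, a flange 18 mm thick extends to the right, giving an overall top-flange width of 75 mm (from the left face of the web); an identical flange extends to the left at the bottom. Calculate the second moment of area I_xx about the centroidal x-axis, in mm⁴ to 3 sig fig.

Decompose the section into non-overlapping parts with the origin at the bottom-left of its bounding rectangle.
Web: 14 × 140, A = 1 960 mm², y = 70 mm, Ī = 3 201 333 mm⁴.
Top flange (beyond web): 61 × 18, A = 1 098 mm², y = 131 mm, Ī = 29 646 mm⁴.
Bottom flange (beyond web): 61 × 18, A = 1 098 mm², y = 9 mm, Ī = 29 646 mm⁴.
Centroid: ȳ = ΣA·y / ΣA = 70 mm.
Transfer each piece to the centroidal x-axis using Ī + A·d² with d = y − 70:
  web: d = 0 mm → contributes +3 201 333 mm⁴
  top flange (beyond web): d = 61 mm → contributes +4 115 304 mm⁴
  bottom flange (beyond web): d = -61 mm → contributes +4 115 304 mm⁴
Total I = 11 431 941 mm⁴.

I_xx ≈ 1.14 × 10⁷ mm⁴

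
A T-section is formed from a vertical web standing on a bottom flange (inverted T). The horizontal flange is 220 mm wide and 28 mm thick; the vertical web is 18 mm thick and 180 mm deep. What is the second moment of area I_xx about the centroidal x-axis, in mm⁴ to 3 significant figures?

Treat the section as a set of non-overlapping primitives; coordinates are from the bounding-box lower-left.
Flange: 220 × 28, A = 6 160 mm², y = 14 mm, Ī = 402 453 mm⁴.
Web: 18 × 180, A = 3 240 mm², y = 118 mm, Ī = 8 748 000 mm⁴.
Centroid: ȳ = ΣA·y / ΣA = 49.847 mm.
Transfer each piece to the centroidal x-axis using Ī + A·d² with d = y − 49.847:
  flange: d = -35.847 mm → contributes +8 318 014 mm⁴
  web: d = 68.153 mm → contributes +23 797 338 mm⁴
Total I = 32 115 353 mm⁴.

I_xx ≈ 3.21 × 10⁷ mm⁴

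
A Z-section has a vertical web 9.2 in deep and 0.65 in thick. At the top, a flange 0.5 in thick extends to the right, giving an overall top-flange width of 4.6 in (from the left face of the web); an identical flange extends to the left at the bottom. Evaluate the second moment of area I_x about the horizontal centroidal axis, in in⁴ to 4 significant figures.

I_x ≈ 117.0 in⁴

Break the section into simple shapes (no overlaps), measuring from the bottom-left corner of the bounding box.
Web: 0.65 × 9.2, A = 5.98 in², y = 4.6 in, Ī = 42.1789 in⁴.
Top flange (beyond web): 3.95 × 0.5, A = 1.975 in², y = 8.95 in, Ī = 0.0411458 in⁴.
Bottom flange (beyond web): 3.95 × 0.5, A = 1.975 in², y = 0.25 in, Ī = 0.0411458 in⁴.
Centroid: ȳ = ΣA·y / ΣA = 4.6 in.
Transfer each piece to the horizontal centroidal axis using Ī + A·d² with d = y − 4.6:
  web: d = 0 in → contributes +42.1789 in⁴
  top flange (beyond web): d = 4.35 in → contributes +37.4131 in⁴
  bottom flange (beyond web): d = -4.35 in → contributes +37.4131 in⁴
Total I = 117.005 in⁴.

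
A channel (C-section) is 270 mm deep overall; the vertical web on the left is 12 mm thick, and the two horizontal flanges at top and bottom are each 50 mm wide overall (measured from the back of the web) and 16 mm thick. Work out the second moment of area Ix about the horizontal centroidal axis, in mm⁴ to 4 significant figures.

Split into non-overlapping primitives; take the origin at the lower-left of the bounding box.
Web: 12 × 270, A = 3 240 mm², y = 135 mm, Ī = 19 683 000 mm⁴.
Top flange (beyond web): 38 × 16, A = 608 mm², y = 262 mm, Ī = 12970.7 mm⁴.
Bottom flange (beyond web): 38 × 16, A = 608 mm², y = 8 mm, Ī = 12970.7 mm⁴.
By symmetry the centroid is at mid-height, ȳ = 135 mm.
Transfer each piece to the horizontal centroidal axis using Ī + A·d² with d = y − 135:
  web: d = 0 mm → contributes +19 683 000 mm⁴
  top flange (beyond web): d = 127 mm → contributes +9 819 403 mm⁴
  bottom flange (beyond web): d = -127 mm → contributes +9 819 403 mm⁴
Total I = 39 321 805 mm⁴.

Ix ≈ 3.932 × 10⁷ mm⁴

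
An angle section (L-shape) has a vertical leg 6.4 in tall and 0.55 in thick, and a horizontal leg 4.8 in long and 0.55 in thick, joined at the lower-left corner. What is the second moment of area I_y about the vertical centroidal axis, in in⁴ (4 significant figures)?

Break the section into simple shapes (no overlaps), measuring from the bottom-left corner of the bounding box.
Vertical leg: 0.55 × 6.4, A = 3.52 in², x = 0.275 in, Ī = 0.0887333 in⁴.
Horizontal leg (remainder): 4.25 × 0.55, A = 2.3375 in², x = 2.675 in, Ī = 3.51842 in⁴.
Centroid: x̄ = ΣA·x / ΣA = 1.23275 in.
Transfer each piece to the vertical centroidal axis using Ī + A·d² with d = x − 1.23275:
  vertical leg: d = -0.957746 in → contributes +3.31755 in⁴
  horizontal leg (remainder): d = 1.44225 in → contributes +8.38065 in⁴
Total I = 11.6982 in⁴.

I_y ≈ 11.70 in⁴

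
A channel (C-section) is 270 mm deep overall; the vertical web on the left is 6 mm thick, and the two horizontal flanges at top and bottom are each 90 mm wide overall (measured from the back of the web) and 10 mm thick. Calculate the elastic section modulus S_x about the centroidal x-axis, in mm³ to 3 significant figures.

S_x ≈ 2.83 × 10⁵ mm³

Decompose the section into non-overlapping parts with the origin at the bottom-left of its bounding rectangle.
Web: 6 × 270, A = 1 620 mm², y = 135 mm, Ī = 9 841 500 mm⁴.
Top flange (beyond web): 84 × 10, A = 840 mm², y = 265 mm, Ī = 7 000 mm⁴.
Bottom flange (beyond web): 84 × 10, A = 840 mm², y = 5 mm, Ī = 7 000 mm⁴.
By symmetry the centroid is at mid-height, ȳ = 135 mm.
Transfer each piece to the centroidal x-axis using Ī + A·d² with d = y − 135:
  web: d = 0 mm → contributes +9 841 500 mm⁴
  top flange (beyond web): d = 130 mm → contributes +14 203 000 mm⁴
  bottom flange (beyond web): d = -130 mm → contributes +14 203 000 mm⁴
Total I = 38 247 500 mm⁴.
Extreme fibre distance c = 135 mm; S = I/c = 283 315 mm³.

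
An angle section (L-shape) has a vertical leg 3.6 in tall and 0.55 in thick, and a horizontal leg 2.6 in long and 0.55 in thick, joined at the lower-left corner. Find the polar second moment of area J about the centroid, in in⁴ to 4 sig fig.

Split into non-overlapping primitives; take the origin at the lower-left of the bounding box.
Vertical leg: 0.55 × 3.6, A = 1.98 in², y = 1.8 in, Ī = 2.1384 in⁴.
Horizontal leg (remainder): 2.05 × 0.55, A = 1.1275 in², y = 0.275 in, Ī = 0.0284224 in⁴.
Centroid: ȳ = ΣA·y / ΣA = 1.24668 in.
Transfer each piece to the centroidal x-axis using Ī + A·d² with d = y − 1.24668:
  vertical leg: d = 0.553319 in → contributes +2.7446 in⁴
  horizontal leg (remainder): d = -0.971681 in → contributes +1.09297 in⁴
Total I = 3.83757 in⁴.
For the y-axis: x̄ = 0.746681 in.
Repeating about the centroidal y-axis gives I_y = 1.65888 in⁴.
Polar second moment: J = I_x + I_y = 5.49645 in⁴.

J ≈ 5.496 in⁴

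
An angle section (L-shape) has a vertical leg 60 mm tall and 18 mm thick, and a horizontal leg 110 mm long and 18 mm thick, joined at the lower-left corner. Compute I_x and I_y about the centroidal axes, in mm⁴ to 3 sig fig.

I_x ≈ 6.57 × 10⁵ mm⁴, I_y ≈ 3.17 × 10⁶ mm⁴

Split into non-overlapping primitives; take the origin at the lower-left of the bounding box.
Vertical leg: 18 × 60, A = 1 080 mm², y = 30 mm, Ī = 324 000 mm⁴.
Horizontal leg (remainder): 92 × 18, A = 1 656 mm², y = 9 mm, Ī = 44 712 mm⁴.
Centroid: ȳ = ΣA·y / ΣA = 17.289 mm.
Transfer each piece to the centroidal x-axis using Ī + A·d² with d = y − 17.289:
  vertical leg: d = 12.711 mm → contributes +498 482 mm⁴
  horizontal leg (remainder): d = -8.2895 mm → contributes +158 505 mm⁴
Total I = 656 987 mm⁴.
For the y-axis: x̄ = 42.289 mm.
Repeating about the centroidal y-axis gives I_y = 3 174 587 mm⁴.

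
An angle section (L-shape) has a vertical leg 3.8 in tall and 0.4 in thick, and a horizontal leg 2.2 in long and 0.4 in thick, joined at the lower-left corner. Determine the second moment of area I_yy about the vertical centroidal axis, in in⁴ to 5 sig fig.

I_yy ≈ 0.80584 in⁴

Treat the section as a set of non-overlapping primitives; coordinates are from the bounding-box lower-left.
Vertical leg: 0.4 × 3.8, A = 1.52 in², x = 0.2 in, Ī = 0.02026667 in⁴.
Horizontal leg (remainder): 1.8 × 0.4, A = 0.72 in², x = 1.3 in, Ī = 0.1944 in⁴.
Centroid: x̄ = ΣA·x / ΣA = 0.5535714 in.
Transfer each piece to the vertical centroidal axis using Ī + A·d² with d = x − 0.5535714:
  vertical leg: d = -0.3535714 in → contributes +0.2102861 in⁴
  horizontal leg (remainder): d = 0.7464286 in → contributes +0.595552 in⁴
Total I = 0.8058381 in⁴.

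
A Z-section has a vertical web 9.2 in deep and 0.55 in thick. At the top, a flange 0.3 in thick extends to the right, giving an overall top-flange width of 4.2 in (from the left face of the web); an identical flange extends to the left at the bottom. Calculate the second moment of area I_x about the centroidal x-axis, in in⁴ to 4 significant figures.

I_x ≈ 79.07 in⁴

Treat the section as a set of non-overlapping primitives; coordinates are from the bounding-box lower-left.
Web: 0.55 × 9.2, A = 5.06 in², y = 4.6 in, Ī = 35.6899 in⁴.
Top flange (beyond web): 3.65 × 0.3, A = 1.095 in², y = 9.05 in, Ī = 0.0082125 in⁴.
Bottom flange (beyond web): 3.65 × 0.3, A = 1.095 in², y = 0.15 in, Ī = 0.0082125 in⁴.
Centroid: ȳ = ΣA·y / ΣA = 4.6 in.
Transfer each piece to the centroidal x-axis using Ī + A·d² with d = y − 4.6:
  web: d = 0 in → contributes +35.6899 in⁴
  top flange (beyond web): d = 4.45 in → contributes +21.692 in⁴
  bottom flange (beyond web): d = -4.45 in → contributes +21.692 in⁴
Total I = 79.0738 in⁴.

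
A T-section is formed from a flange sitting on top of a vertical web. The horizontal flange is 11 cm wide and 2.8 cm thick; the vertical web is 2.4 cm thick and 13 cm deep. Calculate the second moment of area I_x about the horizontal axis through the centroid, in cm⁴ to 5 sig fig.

I_x ≈ 1426.8 cm⁴

Break the section into simple shapes (no overlaps), measuring from the bottom-left corner of the bounding box.
Flange: 11 × 2.8, A = 30.8 cm², y = 14.4 cm, Ī = 20.12267 cm⁴.
Web: 2.4 × 13, A = 31.2 cm², y = 6.5 cm, Ī = 439.4 cm⁴.
Centroid: ȳ = ΣA·y / ΣA = 10.42452 cm.
Transfer each piece to the horizontal axis through the centroid using Ī + A·d² with d = y − 10.42452:
  flange: d = 3.975484 cm → contributes +506.9004 cm⁴
  web: d = -3.924516 cm → contributes +919.937 cm⁴
Total I = 1426.837 cm⁴.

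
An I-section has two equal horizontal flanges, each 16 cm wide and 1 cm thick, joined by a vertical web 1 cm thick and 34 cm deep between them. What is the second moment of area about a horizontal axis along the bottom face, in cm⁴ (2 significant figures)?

Break the section into simple shapes (no overlaps), measuring from the bottom-left corner of the bounding box.
Bottom flange: 16 × 1, A = 16 cm², y = 0.5 cm, Ī = 1.333 cm⁴.
Web: 1 × 34, A = 34 cm², y = 18 cm, Ī = 3 275 cm⁴.
Top flange: 16 × 1, A = 16 cm², y = 35.5 cm, Ī = 1.333 cm⁴.
Transfer each piece to the base of the section using Ī + A·d² with d = y − 0:
  bottom flange: d = 0.5 cm → contributes +5.333 cm⁴
  web: d = 18 cm → contributes +14 291 cm⁴
  top flange: d = 35.5 cm → contributes +20 165 cm⁴
Total I = 34 462 cm⁴.

I_base ≈ 3.4 × 10⁴ cm⁴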